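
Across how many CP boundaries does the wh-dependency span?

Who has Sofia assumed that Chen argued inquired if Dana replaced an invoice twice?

"who" is extracted from the subject of "inquired".
Boundaries crossed, outermost first: [that], [Ø] — 2 in total.

2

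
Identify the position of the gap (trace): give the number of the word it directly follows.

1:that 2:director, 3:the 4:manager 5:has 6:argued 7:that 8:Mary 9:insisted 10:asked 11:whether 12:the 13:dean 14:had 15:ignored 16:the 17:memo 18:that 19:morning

9

The displaced element is "that director" (word 2).
It is linked across 2 clause boundaries (that → Ø).
It functions as the subject of "asked", so the gap sits immediately after word 9 ("insisted").
Base order: The manager has argued that Mary insisted that director asked whether the dean had ignored the memo that morning.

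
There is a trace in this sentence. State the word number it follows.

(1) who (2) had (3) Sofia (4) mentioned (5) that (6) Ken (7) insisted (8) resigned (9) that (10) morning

The displaced element is "who" (word 1).
It is linked across 2 clause boundaries (that → Ø).
It functions as the subject of "resigned", so the gap sits immediately after word 7 ("insisted").
Base order: Sofia had mentioned that Ken insisted that who resigned that morning.

7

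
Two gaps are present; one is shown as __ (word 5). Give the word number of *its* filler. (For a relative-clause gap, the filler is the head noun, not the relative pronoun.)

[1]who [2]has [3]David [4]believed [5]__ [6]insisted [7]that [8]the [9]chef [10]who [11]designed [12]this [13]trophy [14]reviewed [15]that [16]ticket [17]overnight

The marked gap is the subject of "insisted".
Its filler is the fronted wh-phrase "who", at word 1.
(The other dependency links word 9 to a gap after word 10.)

1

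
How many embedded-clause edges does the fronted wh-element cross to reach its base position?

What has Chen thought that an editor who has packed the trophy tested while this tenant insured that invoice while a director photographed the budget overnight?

"what" is extracted from the object of "tested".
Boundaries crossed, outermost first: [that] — 1 in total.

1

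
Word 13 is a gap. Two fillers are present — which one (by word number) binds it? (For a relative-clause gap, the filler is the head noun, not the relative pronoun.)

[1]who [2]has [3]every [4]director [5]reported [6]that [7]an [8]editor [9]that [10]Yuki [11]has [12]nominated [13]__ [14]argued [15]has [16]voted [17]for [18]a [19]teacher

The marked gap is inside the relative clause, the direct object of "nominated".
Its filler is the head noun "editor" (via "that"), at word 8.
(The other dependency links word 1 to a gap after word 14.)

8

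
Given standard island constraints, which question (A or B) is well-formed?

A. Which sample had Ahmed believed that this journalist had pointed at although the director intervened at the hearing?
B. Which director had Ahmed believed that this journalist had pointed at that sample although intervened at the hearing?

A

In B, the wh-phrase is extracted from inside an adjunct island (introduced by "although"), which blocks movement.
In A, the extraction path crosses only that-complement boundaries, which are transparent.
So A is grammatical.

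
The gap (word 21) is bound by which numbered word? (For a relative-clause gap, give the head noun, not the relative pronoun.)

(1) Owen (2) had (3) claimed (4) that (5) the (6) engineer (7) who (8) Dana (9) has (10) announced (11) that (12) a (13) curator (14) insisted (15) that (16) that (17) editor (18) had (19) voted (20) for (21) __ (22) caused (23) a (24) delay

The gap at 21 is the prepositional object of "voted", inside a relative clause.
The relative pronoun is "who" (word 7); it is bound by the head noun immediately before it.
Its filler is the head noun "engineer", at word 6.

6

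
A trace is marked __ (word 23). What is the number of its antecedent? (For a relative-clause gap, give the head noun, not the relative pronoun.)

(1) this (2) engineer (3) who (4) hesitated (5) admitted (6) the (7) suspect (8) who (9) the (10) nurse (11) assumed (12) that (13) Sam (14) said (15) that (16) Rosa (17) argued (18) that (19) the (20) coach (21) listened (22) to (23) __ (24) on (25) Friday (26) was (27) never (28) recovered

7

The gap at 23 is the prepositional object of "listened", inside a relative clause.
The relative pronoun is "who" (word 8); it is bound by the head noun immediately before it.
Its filler is the head noun "suspect", at word 7.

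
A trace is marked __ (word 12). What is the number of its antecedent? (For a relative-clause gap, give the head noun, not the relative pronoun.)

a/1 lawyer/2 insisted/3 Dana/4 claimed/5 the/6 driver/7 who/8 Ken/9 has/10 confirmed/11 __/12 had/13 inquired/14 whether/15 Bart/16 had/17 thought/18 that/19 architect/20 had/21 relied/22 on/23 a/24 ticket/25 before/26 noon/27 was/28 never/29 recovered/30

7

The gap at 12 is the subject of "inquired", inside a relative clause.
The relative pronoun is "who" (word 8); it is bound by the head noun immediately before it.
Its filler is the head noun "driver", at word 7.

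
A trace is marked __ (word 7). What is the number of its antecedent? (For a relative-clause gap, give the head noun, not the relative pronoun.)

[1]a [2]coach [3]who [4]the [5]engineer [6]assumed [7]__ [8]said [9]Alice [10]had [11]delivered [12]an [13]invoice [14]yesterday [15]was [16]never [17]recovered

2

The gap at 7 is the subject of "said", inside a relative clause.
The relative pronoun is "who" (word 3); it is bound by the head noun immediately before it.
Its filler is the head noun "coach", at word 2.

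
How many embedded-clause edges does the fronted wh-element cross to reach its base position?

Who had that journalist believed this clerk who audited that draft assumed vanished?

2

"who" is extracted from the subject of "vanished".
Boundaries crossed, outermost first: [Ø], [Ø] — 2 in total.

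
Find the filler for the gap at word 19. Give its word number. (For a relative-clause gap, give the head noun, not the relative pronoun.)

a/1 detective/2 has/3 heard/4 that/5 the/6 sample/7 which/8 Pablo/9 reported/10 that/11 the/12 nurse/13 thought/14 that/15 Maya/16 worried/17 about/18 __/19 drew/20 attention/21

7

The gap at 19 is the prepositional object of "worried", inside a relative clause.
The relative pronoun is "which" (word 8); it is bound by the head noun immediately before it.
Its filler is the head noun "sample", at word 7.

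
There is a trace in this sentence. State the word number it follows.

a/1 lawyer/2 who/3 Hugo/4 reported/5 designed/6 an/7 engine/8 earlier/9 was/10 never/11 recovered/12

5

The displaced element is "a lawyer" (word 2).
It is linked across 1 clause boundary (Ø).
It functions as the subject of "designed", so the gap sits immediately after word 5 ("reported").
Base order: Hugo reported that a lawyer designed an engine earlier.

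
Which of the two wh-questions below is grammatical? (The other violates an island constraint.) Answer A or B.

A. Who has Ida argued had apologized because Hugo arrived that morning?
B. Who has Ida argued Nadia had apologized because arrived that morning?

In B, the wh-phrase is extracted from inside an adjunct island (introduced by "because"), which blocks movement.
In A, the extraction path crosses only that-complement boundaries, which are transparent.
So A is grammatical.

A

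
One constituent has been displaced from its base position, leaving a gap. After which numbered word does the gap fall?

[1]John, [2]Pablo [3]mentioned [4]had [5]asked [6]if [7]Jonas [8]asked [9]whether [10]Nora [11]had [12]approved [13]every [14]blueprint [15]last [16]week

The displaced element is "John" (word 1).
It is linked across 1 clause boundary (Ø).
It functions as the subject of "asked", so the gap sits immediately after word 3 ("mentioned").
Base order: Pablo mentioned that John had asked if Jonas asked whether Nora had approved every blueprint last week.

3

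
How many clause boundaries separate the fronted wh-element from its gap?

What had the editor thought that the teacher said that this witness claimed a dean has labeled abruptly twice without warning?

"what" is extracted from the object of "labeled".
Boundaries crossed, outermost first: [that], [that], [Ø] — 3 in total.

3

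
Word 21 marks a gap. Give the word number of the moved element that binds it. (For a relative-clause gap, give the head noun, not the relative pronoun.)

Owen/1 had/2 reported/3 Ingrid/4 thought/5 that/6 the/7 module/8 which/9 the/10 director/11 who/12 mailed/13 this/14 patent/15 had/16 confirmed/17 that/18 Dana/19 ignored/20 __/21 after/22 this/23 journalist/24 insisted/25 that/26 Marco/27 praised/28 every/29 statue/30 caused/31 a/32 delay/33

The gap at 21 is the object of "ignored", inside a relative clause.
The relative pronoun is "which" (word 9); it is bound by the head noun immediately before it.
Its filler is the head noun "module", at word 8.

8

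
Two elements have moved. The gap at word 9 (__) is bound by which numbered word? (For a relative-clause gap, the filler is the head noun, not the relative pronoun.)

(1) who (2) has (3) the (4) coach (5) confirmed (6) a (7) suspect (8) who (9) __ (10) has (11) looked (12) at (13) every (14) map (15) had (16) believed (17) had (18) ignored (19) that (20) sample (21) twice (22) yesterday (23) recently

7

The marked gap is inside the relative clause, the subject of "looked".
Its filler is the head noun "suspect" (via "who"), at word 7.
(The other dependency links word 1 to a gap after word 16.)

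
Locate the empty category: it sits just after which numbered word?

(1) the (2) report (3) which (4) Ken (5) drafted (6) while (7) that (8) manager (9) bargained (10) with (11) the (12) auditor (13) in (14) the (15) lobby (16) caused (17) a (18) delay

The displaced element is "the report" (word 2).
It functions as the direct object of "drafted", so the gap sits immediately after word 5 ("drafted").
Base order: Ken drafted the report while that manager bargained with the auditor in the lobby.

5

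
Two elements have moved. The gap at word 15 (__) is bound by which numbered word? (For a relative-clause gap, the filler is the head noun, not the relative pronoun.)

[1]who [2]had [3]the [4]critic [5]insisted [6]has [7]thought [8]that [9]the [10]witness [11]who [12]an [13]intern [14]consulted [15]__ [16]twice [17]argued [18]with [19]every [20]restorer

The marked gap is inside the relative clause, the direct object of "consulted".
Its filler is the head noun "witness" (via "who"), at word 10.
(The other dependency links word 1 to a gap after word 5.)

10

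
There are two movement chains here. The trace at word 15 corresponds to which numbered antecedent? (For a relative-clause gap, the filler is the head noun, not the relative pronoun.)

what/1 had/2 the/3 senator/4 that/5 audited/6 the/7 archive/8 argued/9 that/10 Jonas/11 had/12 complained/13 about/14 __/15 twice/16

1

The marked gap is the object of the preposition "about" of "complained".
Its filler is the fronted wh-phrase "what", at word 1.
(The other dependency links word 4 to a gap after word 5.)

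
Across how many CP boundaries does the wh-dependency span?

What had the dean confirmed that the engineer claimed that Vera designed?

"what" is extracted from the object of "designed".
Boundaries crossed, outermost first: [that], [that] — 2 in total.

2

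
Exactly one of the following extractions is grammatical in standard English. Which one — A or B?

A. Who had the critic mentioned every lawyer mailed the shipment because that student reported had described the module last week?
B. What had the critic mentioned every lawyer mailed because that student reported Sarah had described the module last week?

In A, the wh-phrase is extracted from inside an adjunct island (introduced by "because"), which blocks movement.
In B, the extraction path crosses only that-complement boundaries, which are transparent.
So B is grammatical.

B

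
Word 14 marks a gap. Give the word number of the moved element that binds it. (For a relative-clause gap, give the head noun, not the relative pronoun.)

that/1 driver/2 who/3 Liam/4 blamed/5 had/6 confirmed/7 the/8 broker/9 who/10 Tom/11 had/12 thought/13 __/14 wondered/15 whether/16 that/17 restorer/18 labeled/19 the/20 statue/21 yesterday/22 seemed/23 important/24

9

The gap at 14 is the subject of "wondered", inside a relative clause.
The relative pronoun is "who" (word 10); it is bound by the head noun immediately before it.
Its filler is the head noun "broker", at word 9.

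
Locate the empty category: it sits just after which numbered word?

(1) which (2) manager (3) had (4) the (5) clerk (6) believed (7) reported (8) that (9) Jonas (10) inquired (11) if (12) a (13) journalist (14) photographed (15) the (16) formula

The displaced element is "which manager" (word 2).
It is linked across 1 clause boundary (Ø).
It functions as the subject of "reported", so the gap sits immediately after word 6 ("believed").
Base order: The clerk had believed which manager reported that Jonas inquired if a journalist photographed the formula.

6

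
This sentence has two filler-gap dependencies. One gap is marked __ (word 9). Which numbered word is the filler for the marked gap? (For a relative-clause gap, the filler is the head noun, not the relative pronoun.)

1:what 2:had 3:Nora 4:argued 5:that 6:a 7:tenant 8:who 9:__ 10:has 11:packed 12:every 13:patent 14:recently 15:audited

The marked gap is inside the relative clause, the subject of "packed".
Its filler is the head noun "tenant" (via "who"), at word 7.
(The other dependency links word 1 to a gap after word 15.)

7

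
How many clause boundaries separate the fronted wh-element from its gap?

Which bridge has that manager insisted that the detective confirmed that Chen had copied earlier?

"which bridge" is extracted from the object of "copied".
Boundaries crossed, outermost first: [that], [that] — 2 in total.

2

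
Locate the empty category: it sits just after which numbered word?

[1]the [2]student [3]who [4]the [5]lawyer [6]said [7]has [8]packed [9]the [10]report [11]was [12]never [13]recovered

The displaced element is "the student" (word 2).
It is linked across 1 clause boundary (Ø).
It functions as the subject of "packed", so the gap sits immediately after word 6 ("said").
Base order: The lawyer said that the student has packed the report.

6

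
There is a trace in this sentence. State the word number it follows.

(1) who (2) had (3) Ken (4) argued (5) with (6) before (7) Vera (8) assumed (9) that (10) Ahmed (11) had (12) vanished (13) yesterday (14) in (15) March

The displaced element is "who" (word 1).
It functions as the object of the preposition "with" of "argued", so the gap sits immediately after word 5 ("with").
Base order: Ken had argued with who before Vera assumed that Ahmed had vanished yesterday in March.

5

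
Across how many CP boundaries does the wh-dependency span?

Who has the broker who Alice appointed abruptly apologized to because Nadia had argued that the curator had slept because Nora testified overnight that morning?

0

"who" originates inside the matrix clause — no clause boundary is crossed.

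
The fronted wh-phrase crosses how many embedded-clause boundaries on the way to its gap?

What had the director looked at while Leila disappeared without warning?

0

"what" originates inside the matrix clause — no clause boundary is crossed.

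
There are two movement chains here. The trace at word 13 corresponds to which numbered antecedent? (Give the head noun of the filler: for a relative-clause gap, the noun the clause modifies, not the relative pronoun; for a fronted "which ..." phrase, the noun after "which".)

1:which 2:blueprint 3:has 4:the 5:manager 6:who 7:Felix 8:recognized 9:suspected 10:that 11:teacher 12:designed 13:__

The marked gap is the direct object of "designed".
Its filler is the fronted wh-phrase "which blueprint", at word 2.
(The other dependency links word 5 to a gap after word 8.)

2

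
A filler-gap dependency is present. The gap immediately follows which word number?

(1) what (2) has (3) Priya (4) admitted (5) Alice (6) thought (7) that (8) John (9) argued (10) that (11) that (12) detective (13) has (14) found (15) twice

The displaced element is "what" (word 1).
It is linked across 3 clause boundaries (Ø → that → that).
It functions as the direct object of "found", so the gap sits immediately after word 14 ("found").
Base order: Priya has admitted Alice thought that John argued that that detective has found what twice.

14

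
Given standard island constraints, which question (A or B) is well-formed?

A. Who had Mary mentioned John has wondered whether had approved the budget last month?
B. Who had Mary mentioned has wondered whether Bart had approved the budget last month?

B

In A, the wh-phrase is extracted from inside a wh-island (introduced by "whether"), which blocks movement.
In B, the extraction path crosses only that-complement boundaries, which are transparent.
So B is grammatical.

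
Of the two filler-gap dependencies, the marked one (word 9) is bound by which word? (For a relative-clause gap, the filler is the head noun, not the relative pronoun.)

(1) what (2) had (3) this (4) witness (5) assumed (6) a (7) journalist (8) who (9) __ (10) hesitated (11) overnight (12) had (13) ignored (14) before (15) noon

The marked gap is inside the relative clause, the subject of "hesitated".
Its filler is the head noun "journalist" (via "who"), at word 7.
(The other dependency links word 1 to a gap after word 13.)

7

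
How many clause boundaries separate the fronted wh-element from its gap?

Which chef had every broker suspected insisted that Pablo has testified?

1

"which chef" is extracted from the subject of "insisted".
Boundaries crossed, outermost first: [Ø] — 1 in total.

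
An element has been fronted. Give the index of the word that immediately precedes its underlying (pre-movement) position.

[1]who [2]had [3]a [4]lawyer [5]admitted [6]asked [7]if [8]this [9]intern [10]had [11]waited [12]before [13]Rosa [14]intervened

The displaced element is "who" (word 1).
It is linked across 1 clause boundary (Ø).
It functions as the subject of "asked", so the gap sits immediately after word 5 ("admitted").
Base order: A lawyer had admitted who asked if this intern had waited before Rosa intervened.

5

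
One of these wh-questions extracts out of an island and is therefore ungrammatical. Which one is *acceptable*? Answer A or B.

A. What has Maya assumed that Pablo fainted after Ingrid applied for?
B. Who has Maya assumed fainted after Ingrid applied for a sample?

In A, the wh-phrase is extracted from inside an adjunct island (introduced by "after"), which blocks movement.
In B, the extraction path crosses only that-complement boundaries, which are transparent.
So B is grammatical.

B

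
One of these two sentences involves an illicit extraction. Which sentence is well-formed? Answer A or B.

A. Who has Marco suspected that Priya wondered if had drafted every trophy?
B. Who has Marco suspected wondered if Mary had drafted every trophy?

In A, the wh-phrase is extracted from inside a wh-island (introduced by "if"), which blocks movement.
In B, the extraction path crosses only that-complement boundaries, which are transparent.
So B is grammatical.

B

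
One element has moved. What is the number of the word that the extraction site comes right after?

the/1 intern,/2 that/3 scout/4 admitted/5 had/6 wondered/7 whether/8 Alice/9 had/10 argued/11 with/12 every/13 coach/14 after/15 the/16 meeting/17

The displaced element is "the intern" (word 2).
It is linked across 1 clause boundary (Ø).
It functions as the subject of "wondered", so the gap sits immediately after word 5 ("admitted").
Base order: That scout admitted that the intern had wondered whether Alice had argued with every coach after the meeting.

5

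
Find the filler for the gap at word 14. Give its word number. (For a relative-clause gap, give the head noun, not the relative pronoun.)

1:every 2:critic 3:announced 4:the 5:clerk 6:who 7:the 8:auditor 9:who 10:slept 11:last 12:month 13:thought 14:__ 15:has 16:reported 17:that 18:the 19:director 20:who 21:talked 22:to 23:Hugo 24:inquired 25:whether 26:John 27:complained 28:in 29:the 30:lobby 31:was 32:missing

The gap at 14 is the subject of "reported", inside a relative clause.
The relative pronoun is "who" (word 6); it is bound by the head noun immediately before it.
Its filler is the head noun "clerk", at word 5.

5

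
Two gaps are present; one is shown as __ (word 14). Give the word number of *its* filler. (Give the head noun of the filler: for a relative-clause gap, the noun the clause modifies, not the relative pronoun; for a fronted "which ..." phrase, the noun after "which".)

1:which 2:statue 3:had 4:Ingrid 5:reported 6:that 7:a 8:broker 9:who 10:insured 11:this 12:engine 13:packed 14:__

The marked gap is the direct object of "packed".
Its filler is the fronted wh-phrase "which statue", at word 2.
(The other dependency links word 8 to a gap after word 9.)

2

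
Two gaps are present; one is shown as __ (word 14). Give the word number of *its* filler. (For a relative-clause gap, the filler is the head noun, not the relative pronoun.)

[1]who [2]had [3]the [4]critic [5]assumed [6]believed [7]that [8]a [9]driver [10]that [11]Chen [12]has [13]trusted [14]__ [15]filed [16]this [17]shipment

9

The marked gap is inside the relative clause, the direct object of "trusted".
Its filler is the head noun "driver" (via "that"), at word 9.
(The other dependency links word 1 to a gap after word 5.)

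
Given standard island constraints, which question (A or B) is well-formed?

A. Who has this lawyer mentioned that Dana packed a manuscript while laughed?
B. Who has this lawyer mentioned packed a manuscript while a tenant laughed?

In A, the wh-phrase is extracted from inside an adjunct island (introduced by "while"), which blocks movement.
In B, the extraction path crosses only that-complement boundaries, which are transparent.
So B is grammatical.

B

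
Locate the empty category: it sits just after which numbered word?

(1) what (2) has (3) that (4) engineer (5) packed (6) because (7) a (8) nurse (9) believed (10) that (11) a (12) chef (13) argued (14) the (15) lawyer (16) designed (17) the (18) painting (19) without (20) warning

The displaced element is "what" (word 1).
It functions as the direct object of "packed", so the gap sits immediately after word 5 ("packed").
Base order: That engineer has packed what because a nurse believed that a chef argued the lawyer designed the painting without warning.

5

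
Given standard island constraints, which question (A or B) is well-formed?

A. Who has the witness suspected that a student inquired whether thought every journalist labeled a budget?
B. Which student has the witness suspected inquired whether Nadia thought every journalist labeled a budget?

In A, the wh-phrase is extracted from inside a wh-island (introduced by "whether"), which blocks movement.
In B, the extraction path crosses only that-complement boundaries, which are transparent.
So B is grammatical.

B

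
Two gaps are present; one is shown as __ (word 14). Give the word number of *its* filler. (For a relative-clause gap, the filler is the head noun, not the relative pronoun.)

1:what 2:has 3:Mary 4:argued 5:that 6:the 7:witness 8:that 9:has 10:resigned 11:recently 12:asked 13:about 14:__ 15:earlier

1

The marked gap is the object of the preposition "about" of "asked".
Its filler is the fronted wh-phrase "what", at word 1.
(The other dependency links word 7 to a gap after word 8.)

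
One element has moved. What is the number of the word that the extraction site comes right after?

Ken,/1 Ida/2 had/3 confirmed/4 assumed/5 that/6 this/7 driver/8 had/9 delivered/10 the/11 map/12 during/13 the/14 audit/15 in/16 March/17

4

The displaced element is "Ken" (word 1).
It is linked across 1 clause boundary (Ø).
It functions as the subject of "assumed", so the gap sits immediately after word 4 ("confirmed").
Base order: Ida had confirmed that Ken assumed that this driver had delivered the map during the audit in March.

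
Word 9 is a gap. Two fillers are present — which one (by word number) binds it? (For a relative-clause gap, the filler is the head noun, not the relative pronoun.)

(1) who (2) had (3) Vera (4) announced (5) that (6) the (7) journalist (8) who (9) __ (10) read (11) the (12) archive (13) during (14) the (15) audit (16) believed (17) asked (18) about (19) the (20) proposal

7

The marked gap is inside the relative clause, the subject of "read".
Its filler is the head noun "journalist" (via "who"), at word 7.
(The other dependency links word 1 to a gap after word 16.)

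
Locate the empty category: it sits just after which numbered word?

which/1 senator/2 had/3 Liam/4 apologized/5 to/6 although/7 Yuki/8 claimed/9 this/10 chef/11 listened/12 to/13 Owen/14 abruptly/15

The displaced element is "which senator" (word 2).
It functions as the object of the preposition "to" of "apologized", so the gap sits immediately after word 6 ("to").
Base order: Liam had apologized to which senator although Yuki claimed this chef listened to Owen abruptly.

6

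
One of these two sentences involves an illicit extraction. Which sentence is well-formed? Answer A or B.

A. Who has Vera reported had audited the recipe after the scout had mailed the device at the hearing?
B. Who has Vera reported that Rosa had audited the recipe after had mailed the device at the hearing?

In B, the wh-phrase is extracted from inside an adjunct island (introduced by "after"), which blocks movement.
In A, the extraction path crosses only that-complement boundaries, which are transparent.
So A is grammatical.

A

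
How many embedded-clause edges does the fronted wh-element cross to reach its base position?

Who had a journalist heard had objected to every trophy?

1

"who" is extracted from the subject of "objected".
Boundaries crossed, outermost first: [Ø] — 1 in total.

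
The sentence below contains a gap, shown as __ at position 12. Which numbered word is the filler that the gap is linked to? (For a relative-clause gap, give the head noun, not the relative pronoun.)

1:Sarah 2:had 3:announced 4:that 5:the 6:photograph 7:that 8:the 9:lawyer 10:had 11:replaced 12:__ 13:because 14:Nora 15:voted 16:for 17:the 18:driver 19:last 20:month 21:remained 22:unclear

The gap at 12 is the object of "replaced", inside a relative clause.
The relative pronoun is "that" (word 7); it is bound by the head noun immediately before it.
Its filler is the head noun "photograph", at word 6.

6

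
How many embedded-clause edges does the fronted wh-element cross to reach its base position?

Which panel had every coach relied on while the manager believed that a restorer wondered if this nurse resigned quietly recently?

0

"which panel" originates inside the matrix clause — no clause boundary is crossed.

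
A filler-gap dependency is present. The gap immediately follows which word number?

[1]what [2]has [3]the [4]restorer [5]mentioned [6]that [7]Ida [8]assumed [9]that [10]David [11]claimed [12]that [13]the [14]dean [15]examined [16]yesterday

15

The displaced element is "what" (word 1).
It is linked across 3 clause boundaries (that → that → that).
It functions as the direct object of "examined", so the gap sits immediately after word 15 ("examined").
Base order: The restorer has mentioned that Ida assumed that David claimed that the dean examined what yesterday.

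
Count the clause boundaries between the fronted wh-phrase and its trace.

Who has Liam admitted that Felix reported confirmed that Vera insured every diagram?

2

"who" is extracted from the subject of "confirmed".
Boundaries crossed, outermost first: [that], [Ø] — 2 in total.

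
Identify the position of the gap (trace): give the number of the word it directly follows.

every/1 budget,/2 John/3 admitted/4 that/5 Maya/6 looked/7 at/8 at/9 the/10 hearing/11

The displaced element is "every budget" (word 2).
It is linked across 1 clause boundary (that).
It functions as the object of the preposition "at" of "looked", so the gap sits immediately after word 8 ("at").
Base order: John admitted that Maya looked at every budget at the hearing.

8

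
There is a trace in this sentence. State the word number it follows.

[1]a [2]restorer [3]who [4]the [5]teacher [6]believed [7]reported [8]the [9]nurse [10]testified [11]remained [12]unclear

The displaced element is "a restorer" (word 2).
It is linked across 1 clause boundary (Ø).
It functions as the subject of "reported", so the gap sits immediately after word 6 ("believed").
Base order: The teacher believed that a restorer reported the nurse testified.

6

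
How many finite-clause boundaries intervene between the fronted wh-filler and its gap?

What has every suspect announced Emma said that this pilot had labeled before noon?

2

"what" is extracted from the object of "labeled".
Boundaries crossed, outermost first: [Ø], [that] — 2 in total.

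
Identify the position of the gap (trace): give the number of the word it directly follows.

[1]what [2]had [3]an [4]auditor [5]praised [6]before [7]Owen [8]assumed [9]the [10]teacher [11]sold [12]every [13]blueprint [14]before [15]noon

5

The displaced element is "what" (word 1).
It functions as the direct object of "praised", so the gap sits immediately after word 5 ("praised").
Base order: An auditor had praised what before Owen assumed the teacher sold every blueprint before noon.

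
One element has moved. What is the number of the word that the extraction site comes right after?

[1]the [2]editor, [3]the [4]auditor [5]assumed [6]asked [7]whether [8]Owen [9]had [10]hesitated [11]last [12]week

The displaced element is "the editor" (word 2).
It is linked across 1 clause boundary (Ø).
It functions as the subject of "asked", so the gap sits immediately after word 5 ("assumed").
Base order: The auditor assumed that the editor asked whether Owen had hesitated last week.

5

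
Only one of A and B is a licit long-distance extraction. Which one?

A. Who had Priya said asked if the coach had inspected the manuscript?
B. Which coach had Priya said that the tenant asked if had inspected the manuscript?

A

In B, the wh-phrase is extracted from inside a wh-island (introduced by "if"), which blocks movement.
In A, the extraction path crosses only that-complement boundaries, which are transparent.
So A is grammatical.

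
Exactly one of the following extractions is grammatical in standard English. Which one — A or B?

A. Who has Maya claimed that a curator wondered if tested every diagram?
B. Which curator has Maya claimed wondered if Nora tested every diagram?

In A, the wh-phrase is extracted from inside a wh-island (introduced by "if"), which blocks movement.
In B, the extraction path crosses only that-complement boundaries, which are transparent.
So B is grammatical.

B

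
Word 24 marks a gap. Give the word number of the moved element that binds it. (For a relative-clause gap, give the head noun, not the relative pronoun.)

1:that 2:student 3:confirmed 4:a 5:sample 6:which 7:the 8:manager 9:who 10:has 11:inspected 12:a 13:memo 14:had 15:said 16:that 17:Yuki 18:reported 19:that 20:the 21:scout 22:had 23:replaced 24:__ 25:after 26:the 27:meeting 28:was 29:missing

5

The gap at 24 is the object of "replaced", inside a relative clause.
The relative pronoun is "which" (word 6); it is bound by the head noun immediately before it.
Its filler is the head noun "sample", at word 5.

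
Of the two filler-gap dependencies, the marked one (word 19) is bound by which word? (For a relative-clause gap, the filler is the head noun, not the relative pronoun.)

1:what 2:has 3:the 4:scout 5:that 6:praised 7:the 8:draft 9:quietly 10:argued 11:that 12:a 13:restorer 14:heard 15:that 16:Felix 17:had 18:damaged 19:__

The marked gap is the direct object of "damaged".
Its filler is the fronted wh-phrase "what", at word 1.
(The other dependency links word 4 to a gap after word 5.)

1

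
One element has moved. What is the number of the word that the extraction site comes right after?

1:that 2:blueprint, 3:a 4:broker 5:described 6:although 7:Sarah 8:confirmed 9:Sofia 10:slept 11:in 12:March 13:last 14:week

The displaced element is "that blueprint" (word 2).
It functions as the direct object of "described", so the gap sits immediately after word 5 ("described").
Base order: A broker described that blueprint although Sarah confirmed Sofia slept in March last week.

5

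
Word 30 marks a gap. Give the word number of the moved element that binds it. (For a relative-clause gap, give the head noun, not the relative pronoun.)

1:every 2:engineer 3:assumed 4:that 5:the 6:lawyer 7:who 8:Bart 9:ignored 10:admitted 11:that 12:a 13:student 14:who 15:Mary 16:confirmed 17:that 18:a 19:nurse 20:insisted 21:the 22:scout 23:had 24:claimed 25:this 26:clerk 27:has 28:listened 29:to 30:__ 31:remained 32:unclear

The gap at 30 is the prepositional object of "listened", inside a relative clause.
The relative pronoun is "who" (word 14); it is bound by the head noun immediately before it.
Its filler is the head noun "student", at word 13.

13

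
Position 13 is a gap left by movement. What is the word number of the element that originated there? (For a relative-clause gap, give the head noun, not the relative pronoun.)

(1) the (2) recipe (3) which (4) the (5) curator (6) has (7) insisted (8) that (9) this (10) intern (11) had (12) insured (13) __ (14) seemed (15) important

2

The gap at 13 is the object of "insured", inside a relative clause.
The relative pronoun is "which" (word 3); it is bound by the head noun immediately before it.
Its filler is the head noun "recipe", at word 2.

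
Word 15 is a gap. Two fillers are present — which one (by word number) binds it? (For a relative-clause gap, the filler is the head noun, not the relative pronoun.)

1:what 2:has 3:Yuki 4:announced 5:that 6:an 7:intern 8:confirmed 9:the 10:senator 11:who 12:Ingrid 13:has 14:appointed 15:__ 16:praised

The marked gap is inside the relative clause, the direct object of "appointed".
Its filler is the head noun "senator" (via "who"), at word 10.
(The other dependency links word 1 to a gap after word 16.)

10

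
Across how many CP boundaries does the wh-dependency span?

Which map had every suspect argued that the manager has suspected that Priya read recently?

2

"which map" is extracted from the object of "read".
Boundaries crossed, outermost first: [that], [that] — 2 in total.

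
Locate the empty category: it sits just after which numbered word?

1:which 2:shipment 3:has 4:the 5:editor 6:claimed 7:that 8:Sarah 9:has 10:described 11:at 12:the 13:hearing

The displaced element is "which shipment" (word 2).
It is linked across 1 clause boundary (that).
It functions as the direct object of "described", so the gap sits immediately after word 10 ("described").
Base order: The editor has claimed that Sarah has described which shipment at the hearing.

10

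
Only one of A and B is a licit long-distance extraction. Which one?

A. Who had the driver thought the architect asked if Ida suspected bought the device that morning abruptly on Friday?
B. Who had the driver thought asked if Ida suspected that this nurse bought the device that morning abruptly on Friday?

In A, the wh-phrase is extracted from inside a wh-island (introduced by "if"), which blocks movement.
In B, the extraction path crosses only that-complement boundaries, which are transparent.
So B is grammatical.

B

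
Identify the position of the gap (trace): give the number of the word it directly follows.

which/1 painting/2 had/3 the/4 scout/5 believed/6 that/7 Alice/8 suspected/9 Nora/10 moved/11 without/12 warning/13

The displaced element is "which painting" (word 2).
It is linked across 2 clause boundaries (that → Ø).
It functions as the direct object of "moved", so the gap sits immediately after word 11 ("moved").
Base order: The scout had believed that Alice suspected Nora moved which painting without warning.

11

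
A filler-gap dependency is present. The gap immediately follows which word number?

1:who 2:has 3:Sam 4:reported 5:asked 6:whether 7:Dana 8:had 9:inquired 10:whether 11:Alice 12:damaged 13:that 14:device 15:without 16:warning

4

The displaced element is "who" (word 1).
It is linked across 1 clause boundary (Ø).
It functions as the subject of "asked", so the gap sits immediately after word 4 ("reported").
Base order: Sam has reported that who asked whether Dana had inquired whether Alice damaged that device without warning.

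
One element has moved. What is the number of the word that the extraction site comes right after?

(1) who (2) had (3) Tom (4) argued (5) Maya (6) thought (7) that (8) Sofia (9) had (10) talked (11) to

11

The displaced element is "who" (word 1).
It is linked across 2 clause boundaries (Ø → that).
It functions as the object of the preposition "to" of "talked", so the gap sits immediately after word 11 ("to").
Base order: Tom had argued Maya thought that Sofia had talked to who.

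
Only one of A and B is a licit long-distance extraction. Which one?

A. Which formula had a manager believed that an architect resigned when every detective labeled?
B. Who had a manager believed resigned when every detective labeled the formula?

In A, the wh-phrase is extracted from inside an adjunct island (introduced by "when"), which blocks movement.
In B, the extraction path crosses only that-complement boundaries, which are transparent.
So B is grammatical.

B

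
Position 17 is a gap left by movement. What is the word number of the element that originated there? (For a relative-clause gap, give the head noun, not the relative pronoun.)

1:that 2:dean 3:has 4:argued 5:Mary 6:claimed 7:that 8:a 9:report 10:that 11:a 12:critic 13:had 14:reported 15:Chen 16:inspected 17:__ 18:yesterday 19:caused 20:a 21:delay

9

The gap at 17 is the object of "inspected", inside a relative clause.
The relative pronoun is "that" (word 10); it is bound by the head noun immediately before it.
Its filler is the head noun "report", at word 9.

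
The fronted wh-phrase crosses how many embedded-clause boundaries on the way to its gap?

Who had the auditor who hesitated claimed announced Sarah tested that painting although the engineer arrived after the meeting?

"who" is extracted from the subject of "announced".
Boundaries crossed, outermost first: [Ø] — 1 in total.

1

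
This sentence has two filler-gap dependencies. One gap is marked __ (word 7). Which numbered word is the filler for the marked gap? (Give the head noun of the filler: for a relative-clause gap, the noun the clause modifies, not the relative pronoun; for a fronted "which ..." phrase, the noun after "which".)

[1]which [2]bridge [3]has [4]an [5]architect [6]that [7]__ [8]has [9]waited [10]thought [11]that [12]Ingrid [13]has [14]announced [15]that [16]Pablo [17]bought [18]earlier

The marked gap is inside the relative clause, the subject of "waited".
Its filler is the head noun "architect" (via "that"), at word 5.
(The other dependency links word 2 to a gap after word 17.)

5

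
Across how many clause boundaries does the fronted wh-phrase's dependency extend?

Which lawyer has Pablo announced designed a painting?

"which lawyer" is extracted from the subject of "designed".
Boundaries crossed, outermost first: [Ø] — 1 in total.

1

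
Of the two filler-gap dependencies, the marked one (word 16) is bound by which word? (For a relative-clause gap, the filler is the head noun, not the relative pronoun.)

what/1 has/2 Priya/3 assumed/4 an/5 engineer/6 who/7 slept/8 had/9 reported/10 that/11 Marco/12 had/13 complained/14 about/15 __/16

1

The marked gap is the object of the preposition "about" of "complained".
Its filler is the fronted wh-phrase "what", at word 1.
(The other dependency links word 6 to a gap after word 7.)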